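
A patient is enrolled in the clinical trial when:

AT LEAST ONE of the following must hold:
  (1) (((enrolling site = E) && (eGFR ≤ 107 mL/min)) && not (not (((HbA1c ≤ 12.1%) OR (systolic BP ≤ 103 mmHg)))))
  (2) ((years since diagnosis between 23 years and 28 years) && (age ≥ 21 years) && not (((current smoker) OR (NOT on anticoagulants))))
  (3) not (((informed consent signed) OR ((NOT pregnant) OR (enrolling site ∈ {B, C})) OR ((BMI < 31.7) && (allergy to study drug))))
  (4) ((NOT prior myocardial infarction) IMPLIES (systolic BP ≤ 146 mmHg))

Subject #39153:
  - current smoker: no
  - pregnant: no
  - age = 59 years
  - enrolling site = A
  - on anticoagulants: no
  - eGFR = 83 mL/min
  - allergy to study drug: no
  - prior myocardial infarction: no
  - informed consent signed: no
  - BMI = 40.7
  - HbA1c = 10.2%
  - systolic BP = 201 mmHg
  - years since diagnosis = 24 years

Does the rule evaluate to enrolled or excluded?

Excluded

Atomic conditions:
  enrolling site = E: A == E is false
  eGFR ≤ 107 mL/min: 83 ≤ 107 is true
  HbA1c ≤ 12.1%: 10.2 ≤ 12.1 is true
  systolic BP ≤ 103 mmHg: 201 ≤ 103 is false
  years since diagnosis between 23 years and 28 years: 24 in [23, 28] is true
  age ≥ 21 years: 59 ≥ 21 is true
  current smoker: no → false
  NOT on anticoagulants: no → true
  informed consent signed: no → false
  NOT pregnant: no → true
  enrolling site ∈ {B, C}: A is not in the set → false
  BMI < 31.7: 40.7 < 31.7 is false
  allergy to study drug: no → false
  NOT prior myocardial infarction: no → true
  systolic BP ≤ 146 mmHg: 201 ≤ 146 is false
Combine:
[1.1] false AND true = false
[1.2.1.1] true OR false = true
[1.2.1] NOT true = false
[1.2] NOT false = true
[1] false AND true = false
[2.3.1] false OR true = true
[2.3] NOT true = false
[2] true AND true AND false = false
[3.1.2] true OR false = true
[3.1.3] false AND false = false
[3.1] false OR true OR false = true
[3] NOT true = false
[4] true → false = false
[root] false OR false OR false OR false = false
Overall: false → excluded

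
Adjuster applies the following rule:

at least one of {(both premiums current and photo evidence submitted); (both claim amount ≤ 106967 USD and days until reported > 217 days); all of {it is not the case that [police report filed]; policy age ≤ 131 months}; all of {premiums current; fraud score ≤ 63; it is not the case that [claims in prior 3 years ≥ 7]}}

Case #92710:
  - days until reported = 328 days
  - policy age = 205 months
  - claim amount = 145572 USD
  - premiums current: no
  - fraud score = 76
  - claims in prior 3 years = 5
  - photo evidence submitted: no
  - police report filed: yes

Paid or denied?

Denied

Atomic conditions:
  premiums current: no → false
  photo evidence submitted: no → false
  claim amount ≤ 106967 USD: 145572 ≤ 106967 is false
  days until reported > 217 days: 328 > 217 is true
  police report filed: yes → true
  policy age ≤ 131 months: 205 ≤ 131 is false
  fraud score ≤ 63: 76 ≤ 63 is false
  claims in prior 3 years ≥ 7: 5 ≥ 7 is false
Combine:
[1] false AND false = false
[2] false AND true = false
[3.1] NOT true = false
[3] false AND false = false
[4.3] NOT false = true
[4] false AND false AND true = false
[root] false OR false OR false OR false = false
Overall: false → denied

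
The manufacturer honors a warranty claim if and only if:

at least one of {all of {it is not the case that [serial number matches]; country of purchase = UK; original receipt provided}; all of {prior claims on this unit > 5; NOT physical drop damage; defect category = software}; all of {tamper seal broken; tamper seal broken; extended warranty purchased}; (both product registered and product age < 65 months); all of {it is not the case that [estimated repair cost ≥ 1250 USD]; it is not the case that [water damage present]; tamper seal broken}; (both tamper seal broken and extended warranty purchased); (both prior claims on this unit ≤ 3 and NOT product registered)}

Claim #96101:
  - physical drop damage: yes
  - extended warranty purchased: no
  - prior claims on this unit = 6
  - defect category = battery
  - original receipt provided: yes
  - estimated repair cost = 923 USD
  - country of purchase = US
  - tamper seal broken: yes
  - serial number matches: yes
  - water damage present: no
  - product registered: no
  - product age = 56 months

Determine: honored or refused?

Honored

Atomic conditions:
  serial number matches: yes → true
  country of purchase = UK: US == UK is false
  original receipt provided: yes → true
  prior claims on this unit > 5: 6 > 5 is true
  NOT physical drop damage: yes → false
  defect category = software: battery == software is false
  tamper seal broken: yes → true
  extended warranty purchased: no → false
  product registered: no → false
  product age < 65 months: 56 < 65 is true
  estimated repair cost ≥ 1250 USD: 923 ≥ 1250 is false
  water damage present: no → false
  prior claims on this unit ≤ 3: 6 ≤ 3 is false
  NOT product registered: no → true
Combine:
[1.1] NOT true = false
[1] false AND false AND true = false
[2] true AND false AND false = false
[3] true AND true AND false = false
[4] false AND true = false
[5.1] NOT false = true
[5.2] NOT false = true
[5] true AND true AND true = true
[6] true AND false = false
[7] false AND true = false
[root] false OR false OR false OR false OR true OR false OR false = true
Overall: true → honored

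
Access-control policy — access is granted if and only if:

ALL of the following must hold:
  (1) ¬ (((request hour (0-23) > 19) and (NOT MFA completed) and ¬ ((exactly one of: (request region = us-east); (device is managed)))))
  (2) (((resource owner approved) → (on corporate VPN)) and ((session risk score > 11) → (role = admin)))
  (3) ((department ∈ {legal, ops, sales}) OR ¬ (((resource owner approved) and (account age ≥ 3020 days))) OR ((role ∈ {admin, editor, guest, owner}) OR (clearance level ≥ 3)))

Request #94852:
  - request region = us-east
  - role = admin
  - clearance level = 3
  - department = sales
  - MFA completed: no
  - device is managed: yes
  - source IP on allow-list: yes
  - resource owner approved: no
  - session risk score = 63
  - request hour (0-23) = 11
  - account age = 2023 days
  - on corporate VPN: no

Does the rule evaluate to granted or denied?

Atomic conditions:
  request hour (0-23) > 19: 11 > 19 is false
  NOT MFA completed: no → true
  request region = us-east: us-east == us-east is true
  device is managed: yes → true
  resource owner approved: no → false
  on corporate VPN: no → false
  session risk score > 11: 63 > 11 is true
  role = admin: admin == admin is true
  department ∈ {legal, ops, sales}: sales is in the set → true
  account age ≥ 3020 days: 2023 ≥ 3020 is false
  role ∈ {admin, editor, guest, owner}: admin is in the set → true
  clearance level ≥ 3: 3 ≥ 3 is true
Combine:
[1.1.3.1] exactly-one(true, true) = false
[1.1.3] NOT false = true
[1.1] false AND true AND true = false
[1] NOT false = true
[2.1] false → false (antecedent false ⇒ implication holds) = true
[2.2] true → true = true
[2] true AND true = true
[3.2.1] false AND false = false
[3.2] NOT false = true
[3.3] true OR true = true
[3] true OR true OR true = true
[root] true AND true AND true = true
Overall: true → granted

Granted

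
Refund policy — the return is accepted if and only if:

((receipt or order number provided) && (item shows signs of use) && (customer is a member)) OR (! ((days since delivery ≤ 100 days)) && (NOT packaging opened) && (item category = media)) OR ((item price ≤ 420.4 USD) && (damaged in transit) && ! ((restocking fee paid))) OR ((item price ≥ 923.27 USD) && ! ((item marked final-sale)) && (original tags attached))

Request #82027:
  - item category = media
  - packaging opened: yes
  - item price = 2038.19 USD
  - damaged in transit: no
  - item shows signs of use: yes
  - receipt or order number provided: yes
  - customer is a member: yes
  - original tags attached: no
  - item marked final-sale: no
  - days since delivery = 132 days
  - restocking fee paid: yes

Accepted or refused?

Atomic conditions:
  receipt or order number provided: yes → true
  item shows signs of use: yes → true
  customer is a member: yes → true
  days since delivery ≤ 100 days: 132 ≤ 100 is false
  NOT packaging opened: yes → false
  item category = media: media == media is true
  item price ≤ 420.4 USD: 2038.19 ≤ 420.4 is false
  damaged in transit: no → false
  restocking fee paid: yes → true
  item price ≥ 923.27 USD: 2038.19 ≥ 923.27 is true
  item marked final-sale: no → false
  original tags attached: no → false
Combine:
[1] true AND true AND true = true
[2.1] NOT false = true
[2] true AND false AND true = false
[3.3] NOT true = false
[3] false AND false AND false = false
[4.2] NOT false = true
[4] true AND true AND false = false
[root] true OR false OR false OR false = true
Overall: true → accepted

Accepted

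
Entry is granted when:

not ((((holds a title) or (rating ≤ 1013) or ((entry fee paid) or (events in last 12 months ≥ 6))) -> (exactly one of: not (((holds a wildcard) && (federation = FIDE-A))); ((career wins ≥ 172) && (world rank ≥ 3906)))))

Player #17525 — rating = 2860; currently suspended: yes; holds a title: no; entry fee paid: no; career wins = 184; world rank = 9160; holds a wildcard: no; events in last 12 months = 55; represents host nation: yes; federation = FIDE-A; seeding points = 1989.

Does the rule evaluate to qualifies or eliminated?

Atomic conditions:
  holds a title: no → false
  rating ≤ 1013: 2860 ≤ 1013 is false
  entry fee paid: no → false
  events in last 12 months ≥ 6: 55 ≥ 6 is true
  holds a wildcard: no → false
  federation = FIDE-A: FIDE-A == FIDE-A is true
  career wins ≥ 172: 184 ≥ 172 is true
  world rank ≥ 3906: 9160 ≥ 3906 is true
Combine:
[1.1.3] false OR true = true
[1.1] false OR false OR true = true
[1.2.1.1] false AND true = false
[1.2.1] NOT false = true
[1.2.2] true AND true = true
[1.2] exactly-one(true, true) = false
[1] true → false = false
[root] NOT false = true
Overall: true → qualifies

Qualifies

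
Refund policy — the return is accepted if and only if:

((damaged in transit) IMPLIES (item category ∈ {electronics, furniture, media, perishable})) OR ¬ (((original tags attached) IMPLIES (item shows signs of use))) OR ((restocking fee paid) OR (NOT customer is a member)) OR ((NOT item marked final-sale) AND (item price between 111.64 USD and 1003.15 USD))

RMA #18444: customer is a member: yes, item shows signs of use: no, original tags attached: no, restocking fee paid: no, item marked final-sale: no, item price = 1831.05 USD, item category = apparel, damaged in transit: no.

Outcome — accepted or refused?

Atomic conditions:
  damaged in transit: no → false
  item category ∈ {electronics, furniture, media, perishable}: apparel is not in the set → false
  original tags attached: no → false
  item shows signs of use: no → false
  restocking fee paid: no → false
  NOT customer is a member: yes → false
  NOT item marked final-sale: no → true
  item price between 111.64 USD and 1003.15 USD: 1831.05 in [111.64, 1003.15] is false
Combine:
[1] false → false (antecedent false ⇒ implication holds) = true
[2.1] false → false (antecedent false ⇒ implication holds) = true
[2] NOT true = false
[3] false OR false = false
[4] true AND false = false
[root] true OR false OR false OR false = true
Overall: true → accepted

Accepted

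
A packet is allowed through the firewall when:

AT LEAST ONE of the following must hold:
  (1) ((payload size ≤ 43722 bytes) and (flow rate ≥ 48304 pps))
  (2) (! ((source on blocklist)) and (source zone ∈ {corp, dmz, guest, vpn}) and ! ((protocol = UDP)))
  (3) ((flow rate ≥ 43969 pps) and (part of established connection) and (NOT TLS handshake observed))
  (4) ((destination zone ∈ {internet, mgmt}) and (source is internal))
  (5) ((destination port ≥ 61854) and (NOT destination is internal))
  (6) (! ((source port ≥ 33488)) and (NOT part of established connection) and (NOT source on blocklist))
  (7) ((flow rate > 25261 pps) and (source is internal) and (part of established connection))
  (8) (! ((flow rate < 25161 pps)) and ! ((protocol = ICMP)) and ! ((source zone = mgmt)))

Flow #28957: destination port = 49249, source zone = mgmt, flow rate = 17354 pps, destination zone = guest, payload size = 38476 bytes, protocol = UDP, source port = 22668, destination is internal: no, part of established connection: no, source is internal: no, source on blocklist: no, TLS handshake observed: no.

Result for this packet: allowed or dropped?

Allowed

Atomic conditions:
  payload size ≤ 43722 bytes: 38476 ≤ 43722 is true
  flow rate ≥ 48304 pps: 17354 ≥ 48304 is false
  source on blocklist: no → false
  source zone ∈ {corp, dmz, guest, vpn}: mgmt is not in the set → false
  protocol = UDP: UDP == UDP is true
  flow rate ≥ 43969 pps: 17354 ≥ 43969 is false
  part of established connection: no → false
  NOT TLS handshake observed: no → true
  destination zone ∈ {internet, mgmt}: guest is not in the set → false
  source is internal: no → false
  destination port ≥ 61854: 49249 ≥ 61854 is false
  NOT destination is internal: no → true
  source port ≥ 33488: 22668 ≥ 33488 is false
  NOT part of established connection: no → true
  NOT source on blocklist: no → true
  flow rate > 25261 pps: 17354 > 25261 is false
  flow rate < 25161 pps: 17354 < 25161 is true
  protocol = ICMP: UDP == ICMP is false
  source zone = mgmt: mgmt == mgmt is true
Combine:
[1] true AND false = false
[2.1] NOT false = true
[2.3] NOT true = false
[2] true AND false AND false = false
[3] false AND false AND true = false
[4] false AND false = false
[5] false AND true = false
[6.1] NOT false = true
[6] true AND true AND true = true
[7] false AND false AND false = false
[8.1] NOT true = false
[8.2] NOT false = true
[8.3] NOT true = false
[8] false AND true AND false = false
[root] false OR false OR false OR false OR false OR true OR false OR false = true
Overall: true → allowed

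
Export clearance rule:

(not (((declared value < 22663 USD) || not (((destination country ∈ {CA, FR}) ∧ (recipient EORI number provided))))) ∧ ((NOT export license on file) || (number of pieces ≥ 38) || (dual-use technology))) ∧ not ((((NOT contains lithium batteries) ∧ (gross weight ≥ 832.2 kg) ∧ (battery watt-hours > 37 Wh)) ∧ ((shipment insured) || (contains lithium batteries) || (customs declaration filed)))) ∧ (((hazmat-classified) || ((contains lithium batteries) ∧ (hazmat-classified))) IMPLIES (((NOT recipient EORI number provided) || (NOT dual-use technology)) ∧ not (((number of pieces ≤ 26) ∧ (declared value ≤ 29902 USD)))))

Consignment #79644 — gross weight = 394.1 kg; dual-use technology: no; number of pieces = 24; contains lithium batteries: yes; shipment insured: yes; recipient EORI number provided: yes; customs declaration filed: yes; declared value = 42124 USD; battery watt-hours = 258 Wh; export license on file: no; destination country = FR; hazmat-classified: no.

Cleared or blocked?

Cleared

Atomic conditions:
  declared value < 22663 USD: 42124 < 22663 is false
  destination country ∈ {CA, FR}: FR is in the set → true
  recipient EORI number provided: yes → true
  NOT export license on file: no → true
  number of pieces ≥ 38: 24 ≥ 38 is false
  dual-use technology: no → false
  NOT contains lithium batteries: yes → false
  gross weight ≥ 832.2 kg: 394.1 ≥ 832.2 is false
  battery watt-hours > 37 Wh: 258 > 37 is true
  shipment insured: yes → true
  contains lithium batteries: yes → true
  customs declaration filed: yes → true
  hazmat-classified: no → false
  NOT recipient EORI number provided: yes → false
  NOT dual-use technology: no → true
  number of pieces ≤ 26: 24 ≤ 26 is true
  declared value ≤ 29902 USD: 42124 ≤ 29902 is false
Combine:
[1.1.1.2.1] true AND true = true
[1.1.1.2] NOT true = false
[1.1.1] false OR false = false
[1.1] NOT false = true
[1.2] true OR false OR false = true
[1] true AND true = true
[2.1.1] false AND false AND true = false
[2.1.2] true OR true OR true = true
[2.1] false AND true = false
[2] NOT false = true
[3.1.2] true AND false = false
[3.1] false OR false = false
[3.2.1] false OR true = true
[3.2.2.1] true AND false = false
[3.2.2] NOT false = true
[3.2] true AND true = true
[3] false → true (antecedent false ⇒ implication holds) = true
[root] true AND true AND true = true
Overall: true → cleared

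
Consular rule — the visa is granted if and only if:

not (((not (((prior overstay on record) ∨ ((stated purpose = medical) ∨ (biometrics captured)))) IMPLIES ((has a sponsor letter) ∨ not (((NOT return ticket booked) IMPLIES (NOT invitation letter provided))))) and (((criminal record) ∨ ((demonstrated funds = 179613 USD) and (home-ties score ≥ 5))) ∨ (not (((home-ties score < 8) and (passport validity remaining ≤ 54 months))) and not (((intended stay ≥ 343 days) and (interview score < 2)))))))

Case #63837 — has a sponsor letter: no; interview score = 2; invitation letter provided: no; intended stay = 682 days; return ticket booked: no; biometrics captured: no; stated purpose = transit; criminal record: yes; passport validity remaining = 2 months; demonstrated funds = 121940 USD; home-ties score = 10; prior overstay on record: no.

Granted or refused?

Atomic conditions:
  prior overstay on record: no → false
  stated purpose = medical: transit == medical is false
  biometrics captured: no → false
  has a sponsor letter: no → false
  NOT return ticket booked: no → true
  NOT invitation letter provided: no → true
  criminal record: yes → true
  demonstrated funds = 179613 USD: 121940 == 179613 is false
  home-ties score ≥ 5: 10 ≥ 5 is true
  home-ties score < 8: 10 < 8 is false
  passport validity remaining ≤ 54 months: 2 ≤ 54 is true
  intended stay ≥ 343 days: 682 ≥ 343 is true
  interview score < 2: 2 < 2 is false
Combine:
[1.1.1.1.2] false OR false = false
[1.1.1.1] false OR false = false
[1.1.1] NOT false = true
[1.1.2.2.1] true → true = true
[1.1.2.2] NOT true = false
[1.1.2] false OR false = false
[1.1] true → false = false
[1.2.1.2] false AND true = false
[1.2.1] true OR false = true
[1.2.2.1.1] false AND true = false
[1.2.2.1] NOT false = true
[1.2.2.2.1] true AND false = false
[1.2.2.2] NOT false = true
[1.2.2] true AND true = true
[1.2] true OR true = true
[1] false AND true = false
[root] NOT false = true
Overall: true → granted

Granted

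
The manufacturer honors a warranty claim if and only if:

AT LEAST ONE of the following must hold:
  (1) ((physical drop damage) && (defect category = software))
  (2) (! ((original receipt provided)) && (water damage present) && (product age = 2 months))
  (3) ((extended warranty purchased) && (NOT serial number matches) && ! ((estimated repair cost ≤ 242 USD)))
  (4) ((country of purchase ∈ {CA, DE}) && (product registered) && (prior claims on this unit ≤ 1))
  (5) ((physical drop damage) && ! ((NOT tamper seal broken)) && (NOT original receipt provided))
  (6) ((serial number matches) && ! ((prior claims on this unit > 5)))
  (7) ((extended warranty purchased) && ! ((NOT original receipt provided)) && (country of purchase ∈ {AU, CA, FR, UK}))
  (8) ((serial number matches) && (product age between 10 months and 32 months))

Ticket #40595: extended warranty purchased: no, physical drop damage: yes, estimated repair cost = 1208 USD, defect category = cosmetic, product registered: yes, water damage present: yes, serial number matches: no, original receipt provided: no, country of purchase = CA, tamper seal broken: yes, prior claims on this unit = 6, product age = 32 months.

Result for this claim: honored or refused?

Honored

Atomic conditions:
  physical drop damage: yes → true
  defect category = software: cosmetic == software is false
  original receipt provided: no → false
  water damage present: yes → true
  product age = 2 months: 32 == 2 is false
  extended warranty purchased: no → false
  NOT serial number matches: no → true
  estimated repair cost ≤ 242 USD: 1208 ≤ 242 is false
  country of purchase ∈ {CA, DE}: CA is in the set → true
  product registered: yes → true
  prior claims on this unit ≤ 1: 6 ≤ 1 is false
  NOT tamper seal broken: yes → false
  NOT original receipt provided: no → true
  serial number matches: no → false
  prior claims on this unit > 5: 6 > 5 is true
  country of purchase ∈ {AU, CA, FR, UK}: CA is in the set → true
  product age between 10 months and 32 months: 32 in [10, 32] is true
Combine:
[1] true AND false = false
[2.1] NOT false = true
[2] true AND true AND false = false
[3.3] NOT false = true
[3] false AND true AND true = false
[4] true AND true AND false = false
[5.2] NOT false = true
[5] true AND true AND true = true
[6.2] NOT true = false
[6] false AND false = false
[7.2] NOT true = false
[7] false AND false AND true = false
[8] false AND true = false
[root] false OR false OR false OR false OR true OR false OR false OR false = true
Overall: true → honored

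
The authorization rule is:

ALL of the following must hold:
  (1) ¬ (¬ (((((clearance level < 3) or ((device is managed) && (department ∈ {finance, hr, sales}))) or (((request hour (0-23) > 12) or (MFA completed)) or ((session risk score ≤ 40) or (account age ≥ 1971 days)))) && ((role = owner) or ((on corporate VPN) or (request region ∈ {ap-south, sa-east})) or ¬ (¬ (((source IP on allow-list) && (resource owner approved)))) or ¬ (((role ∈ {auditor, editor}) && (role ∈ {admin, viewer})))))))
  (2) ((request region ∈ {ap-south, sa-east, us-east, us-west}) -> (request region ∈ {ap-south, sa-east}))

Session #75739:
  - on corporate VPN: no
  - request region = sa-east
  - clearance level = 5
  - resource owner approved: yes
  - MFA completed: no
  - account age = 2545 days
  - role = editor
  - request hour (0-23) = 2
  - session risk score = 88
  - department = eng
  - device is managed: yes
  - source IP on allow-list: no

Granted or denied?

Granted

Atomic conditions:
  clearance level < 3: 5 < 3 is false
  device is managed: yes → true
  department ∈ {finance, hr, sales}: eng is not in the set → false
  request hour (0-23) > 12: 2 > 12 is false
  MFA completed: no → false
  session risk score ≤ 40: 88 ≤ 40 is false
  account age ≥ 1971 days: 2545 ≥ 1971 is true
  role = owner: editor == owner is false
  on corporate VPN: no → false
  request region ∈ {ap-south, sa-east}: sa-east is in the set → true
  source IP on allow-list: no → false
  resource owner approved: yes → true
  role ∈ {auditor, editor}: editor is in the set → true
  role ∈ {admin, viewer}: editor is not in the set → false
  request region ∈ {ap-south, sa-east, us-east, us-west}: sa-east is in the set → true
Combine:
[1.1.1.1.1.2] true AND false = false
[1.1.1.1.1] false OR false = false
[1.1.1.1.2.1] false OR false = false
[1.1.1.1.2.2] false OR true = true
[1.1.1.1.2] false OR true = true
[1.1.1.1] false OR true = true
[1.1.1.2.2] false OR true = true
[1.1.1.2.3.1.1] false AND true = false
[1.1.1.2.3.1] NOT false = true
[1.1.1.2.3] NOT true = false
[1.1.1.2.4.1] true AND false = false
[1.1.1.2.4] NOT false = true
[1.1.1.2] false OR true OR false OR true = true
[1.1.1] true AND true = true
[1.1] NOT true = false
[1] NOT false = true
[2] true → true = true
[root] true AND true = true
Overall: true → granted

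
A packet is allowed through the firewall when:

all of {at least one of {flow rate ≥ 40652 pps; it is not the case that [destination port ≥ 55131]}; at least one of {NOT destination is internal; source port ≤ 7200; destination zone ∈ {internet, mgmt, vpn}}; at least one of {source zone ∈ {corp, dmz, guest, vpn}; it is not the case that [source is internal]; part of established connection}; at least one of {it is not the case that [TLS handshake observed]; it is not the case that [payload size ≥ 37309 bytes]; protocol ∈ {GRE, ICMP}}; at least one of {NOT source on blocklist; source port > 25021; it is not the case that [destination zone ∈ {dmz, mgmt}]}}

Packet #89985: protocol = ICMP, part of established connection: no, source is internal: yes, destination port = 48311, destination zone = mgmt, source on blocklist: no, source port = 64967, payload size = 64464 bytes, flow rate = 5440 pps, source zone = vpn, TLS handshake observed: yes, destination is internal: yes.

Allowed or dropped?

Atomic conditions:
  flow rate ≥ 40652 pps: 5440 ≥ 40652 is false
  destination port ≥ 55131: 48311 ≥ 55131 is false
  NOT destination is internal: yes → false
  source port ≤ 7200: 64967 ≤ 7200 is false
  destination zone ∈ {internet, mgmt, vpn}: mgmt is in the set → true
  source zone ∈ {corp, dmz, guest, vpn}: vpn is in the set → true
  source is internal: yes → true
  part of established connection: no → false
  TLS handshake observed: yes → true
  payload size ≥ 37309 bytes: 64464 ≥ 37309 is true
  protocol ∈ {GRE, ICMP}: ICMP is in the set → true
  NOT source on blocklist: no → true
  source port > 25021: 64967 > 25021 is true
  destination zone ∈ {dmz, mgmt}: mgmt is in the set → true
Combine:
[1.2] NOT false = true
[1] false OR true = true
[2] false OR false OR true = true
[3.2] NOT true = false
[3] true OR false OR false = true
[4.1] NOT true = false
[4.2] NOT true = false
[4] false OR false OR true = true
[5.3] NOT true = false
[5] true OR true OR false = true
[root] true AND true AND true AND true AND true = true
Overall: true → allowed

Allowed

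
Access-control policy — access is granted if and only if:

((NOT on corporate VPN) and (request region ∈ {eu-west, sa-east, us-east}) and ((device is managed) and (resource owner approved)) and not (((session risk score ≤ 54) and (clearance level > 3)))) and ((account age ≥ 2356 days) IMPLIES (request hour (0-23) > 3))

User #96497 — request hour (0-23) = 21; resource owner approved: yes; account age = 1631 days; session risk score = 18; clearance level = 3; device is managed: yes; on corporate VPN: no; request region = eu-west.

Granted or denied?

Atomic conditions:
  NOT on corporate VPN: no → true
  request region ∈ {eu-west, sa-east, us-east}: eu-west is in the set → true
  device is managed: yes → true
  resource owner approved: yes → true
  session risk score ≤ 54: 18 ≤ 54 is true
  clearance level > 3: 3 > 3 is false
  account age ≥ 2356 days: 1631 ≥ 2356 is false
  request hour (0-23) > 3: 21 > 3 is true
Combine:
[1.3] true AND true = true
[1.4.1] true AND false = false
[1.4] NOT false = true
[1] true AND true AND true AND true = true
[2] false → true (antecedent false ⇒ implication holds) = true
[root] true AND true = true
Overall: true → granted

Granted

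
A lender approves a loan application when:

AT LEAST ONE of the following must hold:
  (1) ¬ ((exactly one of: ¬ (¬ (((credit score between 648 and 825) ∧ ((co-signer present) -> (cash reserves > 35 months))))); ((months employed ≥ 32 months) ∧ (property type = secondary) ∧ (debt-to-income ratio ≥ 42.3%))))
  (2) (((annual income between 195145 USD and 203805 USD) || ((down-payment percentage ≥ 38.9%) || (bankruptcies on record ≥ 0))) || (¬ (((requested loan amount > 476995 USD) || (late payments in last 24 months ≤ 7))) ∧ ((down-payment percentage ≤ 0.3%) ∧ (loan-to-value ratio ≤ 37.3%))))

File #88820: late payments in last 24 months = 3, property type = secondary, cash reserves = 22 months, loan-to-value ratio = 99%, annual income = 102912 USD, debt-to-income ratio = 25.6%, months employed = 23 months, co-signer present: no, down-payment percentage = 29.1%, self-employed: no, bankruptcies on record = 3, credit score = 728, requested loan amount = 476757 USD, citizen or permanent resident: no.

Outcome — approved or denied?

Atomic conditions:
  credit score between 648 and 825: 728 in [648, 825] is true
  co-signer present: no → false
  cash reserves > 35 months: 22 > 35 is false
  months employed ≥ 32 months: 23 ≥ 32 is false
  property type = secondary: secondary == secondary is true
  debt-to-income ratio ≥ 42.3%: 25.6 ≥ 42.3 is false
  annual income between 195145 USD and 203805 USD: 102912 in [195145, 203805] is false
  down-payment percentage ≥ 38.9%: 29.1 ≥ 38.9 is false
  bankruptcies on record ≥ 0: 3 ≥ 0 is true
  requested loan amount > 476995 USD: 476757 > 476995 is false
  late payments in last 24 months ≤ 7: 3 ≤ 7 is true
  down-payment percentage ≤ 0.3%: 29.1 ≤ 0.3 is false
  loan-to-value ratio ≤ 37.3%: 99 ≤ 37.3 is false
Combine:
[1.1.1.1.1.2] false → false (antecedent false ⇒ implication holds) = true
[1.1.1.1.1] true AND true = true
[1.1.1.1] NOT true = false
[1.1.1] NOT false = true
[1.1.2] false AND true AND false = false
[1.1] exactly-one(true, false) = true
[1] NOT true = false
[2.1.2] false OR true = true
[2.1] false OR true = true
[2.2.1.1] false OR true = true
[2.2.1] NOT true = false
[2.2.2] false AND false = false
[2.2] false AND false = false
[2] true OR false = true
[root] false OR true = true
Overall: true → approved

Approved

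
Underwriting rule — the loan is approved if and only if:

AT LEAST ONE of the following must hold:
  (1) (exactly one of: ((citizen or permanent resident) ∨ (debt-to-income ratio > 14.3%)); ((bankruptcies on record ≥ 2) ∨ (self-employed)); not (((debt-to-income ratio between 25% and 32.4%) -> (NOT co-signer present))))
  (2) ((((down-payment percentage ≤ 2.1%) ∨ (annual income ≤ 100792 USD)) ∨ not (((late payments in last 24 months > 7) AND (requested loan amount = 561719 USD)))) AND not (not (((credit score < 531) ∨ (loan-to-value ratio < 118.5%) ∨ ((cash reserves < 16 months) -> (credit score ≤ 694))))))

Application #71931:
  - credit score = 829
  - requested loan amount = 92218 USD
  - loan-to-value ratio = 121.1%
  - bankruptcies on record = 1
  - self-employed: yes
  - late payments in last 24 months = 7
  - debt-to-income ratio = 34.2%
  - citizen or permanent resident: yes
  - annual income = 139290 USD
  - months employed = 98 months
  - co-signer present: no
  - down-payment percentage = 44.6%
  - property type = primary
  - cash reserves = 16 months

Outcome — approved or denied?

Approved

Atomic conditions:
  citizen or permanent resident: yes → true
  debt-to-income ratio > 14.3%: 34.2 > 14.3 is true
  bankruptcies on record ≥ 2: 1 ≥ 2 is false
  self-employed: yes → true
  debt-to-income ratio between 25% and 32.4%: 34.2 in [25, 32.4] is false
  NOT co-signer present: no → true
  down-payment percentage ≤ 2.1%: 44.6 ≤ 2.1 is false
  annual income ≤ 100792 USD: 139290 ≤ 100792 is false
  late payments in last 24 months > 7: 7 > 7 is false
  requested loan amount = 561719 USD: 92218 == 561719 is false
  credit score < 531: 829 < 531 is false
  loan-to-value ratio < 118.5%: 121.1 < 118.5 is false
  cash reserves < 16 months: 16 < 16 is false
  credit score ≤ 694: 829 ≤ 694 is false
Combine:
[1.1] true OR true = true
[1.2] false OR true = true
[1.3.1] false → true (antecedent false ⇒ implication holds) = true
[1.3] NOT true = false
[1] exactly-one(true, true, false) = false
[2.1.1] false OR false = false
[2.1.2.1] false AND false = false
[2.1.2] NOT false = true
[2.1] false OR true = true
[2.2.1.1.3] false → false (antecedent false ⇒ implication holds) = true
[2.2.1.1] false OR false OR true = true
[2.2.1] NOT true = false
[2.2] NOT false = true
[2] true AND true = true
[root] false OR true = true
Overall: true → approved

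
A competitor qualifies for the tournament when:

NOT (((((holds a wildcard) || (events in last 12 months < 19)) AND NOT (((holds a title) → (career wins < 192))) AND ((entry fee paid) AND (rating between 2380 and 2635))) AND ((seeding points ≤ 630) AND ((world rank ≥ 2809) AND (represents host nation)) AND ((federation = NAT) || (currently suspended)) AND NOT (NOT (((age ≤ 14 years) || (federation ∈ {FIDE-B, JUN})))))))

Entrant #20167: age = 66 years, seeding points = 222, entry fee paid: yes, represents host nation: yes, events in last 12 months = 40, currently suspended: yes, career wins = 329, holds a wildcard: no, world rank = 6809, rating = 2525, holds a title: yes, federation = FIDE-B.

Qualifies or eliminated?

Qualifies

Atomic conditions:
  holds a wildcard: no → false
  events in last 12 months < 19: 40 < 19 is false
  holds a title: yes → true
  career wins < 192: 329 < 192 is false
  entry fee paid: yes → true
  rating between 2380 and 2635: 2525 in [2380, 2635] is true
  seeding points ≤ 630: 222 ≤ 630 is true
  world rank ≥ 2809: 6809 ≥ 2809 is true
  represents host nation: yes → true
  federation = NAT: FIDE-B == NAT is false
  currently suspended: yes → true
  age ≤ 14 years: 66 ≤ 14 is false
  federation ∈ {FIDE-B, JUN}: FIDE-B is in the set → true
Combine:
[1.1.1] false OR false = false
[1.1.2.1] true → false = false
[1.1.2] NOT false = true
[1.1.3] true AND true = true
[1.1] false AND true AND true = false
[1.2.2] true AND true = true
[1.2.3] false OR true = true
[1.2.4.1.1] false OR true = true
[1.2.4.1] NOT true = false
[1.2.4] NOT false = true
[1.2] true AND true AND true AND true = true
[1] false AND true = false
[root] NOT false = true
Overall: true → qualifies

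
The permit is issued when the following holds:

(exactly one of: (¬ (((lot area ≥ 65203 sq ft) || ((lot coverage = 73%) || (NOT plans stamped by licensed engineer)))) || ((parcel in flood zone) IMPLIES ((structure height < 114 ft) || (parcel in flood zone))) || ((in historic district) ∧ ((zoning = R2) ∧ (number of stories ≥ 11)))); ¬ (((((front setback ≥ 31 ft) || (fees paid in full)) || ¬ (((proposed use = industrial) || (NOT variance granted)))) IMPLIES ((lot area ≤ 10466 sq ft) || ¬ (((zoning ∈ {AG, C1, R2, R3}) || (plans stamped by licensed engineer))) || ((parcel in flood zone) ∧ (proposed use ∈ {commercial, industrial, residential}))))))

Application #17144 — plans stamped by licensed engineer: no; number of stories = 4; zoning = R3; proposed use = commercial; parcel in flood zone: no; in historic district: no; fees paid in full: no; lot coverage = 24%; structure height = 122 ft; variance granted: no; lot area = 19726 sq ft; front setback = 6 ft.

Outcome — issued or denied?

Issued

Atomic conditions:
  lot area ≥ 65203 sq ft: 19726 ≥ 65203 is false
  lot coverage = 73%: 24 == 73 is false
  NOT plans stamped by licensed engineer: no → true
  parcel in flood zone: no → false
  structure height < 114 ft: 122 < 114 is false
  in historic district: no → false
  zoning = R2: R3 == R2 is false
  number of stories ≥ 11: 4 ≥ 11 is false
  front setback ≥ 31 ft: 6 ≥ 31 is false
  fees paid in full: no → false
  proposed use = industrial: commercial == industrial is false
  NOT variance granted: no → true
  lot area ≤ 10466 sq ft: 19726 ≤ 10466 is false
  zoning ∈ {AG, C1, R2, R3}: R3 is in the set → true
  plans stamped by licensed engineer: no → false
  proposed use ∈ {commercial, industrial, residential}: commercial is in the set → true
Combine:
[1.1.1.2] false OR true = true
[1.1.1] false OR true = true
[1.1] NOT true = false
[1.2.2] false OR false = false
[1.2] false → false (antecedent false ⇒ implication holds) = true
[1.3.2] false AND false = false
[1.3] false AND false = false
[1] false OR true OR false = true
[2.1.1.1] false OR false = false
[2.1.1.2.1] false OR true = true
[2.1.1.2] NOT true = false
[2.1.1] false OR false = false
[2.1.2.2.1] true OR false = true
[2.1.2.2] NOT true = false
[2.1.2.3] false AND true = false
[2.1.2] false OR false OR false = false
[2.1] false → false (antecedent false ⇒ implication holds) = true
[2] NOT true = false
[root] exactly-one(true, false) = true
Overall: true → issued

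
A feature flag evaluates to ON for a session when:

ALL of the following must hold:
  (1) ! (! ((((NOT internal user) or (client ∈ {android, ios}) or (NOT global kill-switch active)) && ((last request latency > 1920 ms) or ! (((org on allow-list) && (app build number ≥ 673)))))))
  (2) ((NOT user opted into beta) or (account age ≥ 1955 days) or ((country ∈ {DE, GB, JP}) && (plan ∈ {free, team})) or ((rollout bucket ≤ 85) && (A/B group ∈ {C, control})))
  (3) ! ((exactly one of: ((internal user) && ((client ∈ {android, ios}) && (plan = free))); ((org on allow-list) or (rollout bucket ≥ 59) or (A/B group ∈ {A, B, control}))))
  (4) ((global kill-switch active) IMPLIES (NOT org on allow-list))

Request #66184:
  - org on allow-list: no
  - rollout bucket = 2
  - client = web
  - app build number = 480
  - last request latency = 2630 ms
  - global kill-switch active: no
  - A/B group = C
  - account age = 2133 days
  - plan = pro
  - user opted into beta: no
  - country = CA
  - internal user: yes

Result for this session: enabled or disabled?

Atomic conditions:
  NOT internal user: yes → false
  client ∈ {android, ios}: web is not in the set → false
  NOT global kill-switch active: no → true
  last request latency > 1920 ms: 2630 > 1920 is true
  org on allow-list: no → false
  app build number ≥ 673: 480 ≥ 673 is false
  NOT user opted into beta: no → true
  account age ≥ 1955 days: 2133 ≥ 1955 is true
  country ∈ {DE, GB, JP}: CA is not in the set → false
  plan ∈ {free, team}: pro is not in the set → false
  rollout bucket ≤ 85: 2 ≤ 85 is true
  A/B group ∈ {C, control}: C is in the set → true
  internal user: yes → true
  plan = free: pro == free is false
  rollout bucket ≥ 59: 2 ≥ 59 is false
  A/B group ∈ {A, B, control}: C is not in the set → false
  global kill-switch active: no → false
  NOT org on allow-list: no → true
Combine:
[1.1.1.1] false OR false OR true = true
[1.1.1.2.2.1] false AND false = false
[1.1.1.2.2] NOT false = true
[1.1.1.2] true OR true = true
[1.1.1] true AND true = true
[1.1] NOT true = false
[1] NOT false = true
[2.3] false AND false = false
[2.4] true AND true = true
[2] true OR true OR false OR true = true
[3.1.1.2] false AND false = false
[3.1.1] true AND false = false
[3.1.2] false OR false OR false = false
[3.1] exactly-one(false, false) = false
[3] NOT false = true
[4] false → true (antecedent false ⇒ implication holds) = true
[root] true AND true AND true AND true = true
Overall: true → enabled

Enabled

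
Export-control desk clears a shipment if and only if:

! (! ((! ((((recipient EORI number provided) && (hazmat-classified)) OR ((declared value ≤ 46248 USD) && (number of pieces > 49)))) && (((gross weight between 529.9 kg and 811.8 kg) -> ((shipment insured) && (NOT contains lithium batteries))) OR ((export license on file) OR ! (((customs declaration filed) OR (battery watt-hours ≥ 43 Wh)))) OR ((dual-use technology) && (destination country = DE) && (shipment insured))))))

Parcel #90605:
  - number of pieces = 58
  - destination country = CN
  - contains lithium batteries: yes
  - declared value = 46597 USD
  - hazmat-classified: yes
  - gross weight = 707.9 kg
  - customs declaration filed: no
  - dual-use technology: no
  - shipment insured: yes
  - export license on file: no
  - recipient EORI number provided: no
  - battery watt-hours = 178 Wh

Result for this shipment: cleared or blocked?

Blocked

Atomic conditions:
  recipient EORI number provided: no → false
  hazmat-classified: yes → true
  declared value ≤ 46248 USD: 46597 ≤ 46248 is false
  number of pieces > 49: 58 > 49 is true
  gross weight between 529.9 kg and 811.8 kg: 707.9 in [529.9, 811.8] is true
  shipment insured: yes → true
  NOT contains lithium batteries: yes → false
  export license on file: no → false
  customs declaration filed: no → false
  battery watt-hours ≥ 43 Wh: 178 ≥ 43 is true
  dual-use technology: no → false
  destination country = DE: CN == DE is false
Combine:
[1.1.1.1.1] false AND true = false
[1.1.1.1.2] false AND true = false
[1.1.1.1] false OR false = false
[1.1.1] NOT false = true
[1.1.2.1.2] true AND false = false
[1.1.2.1] true → false = false
[1.1.2.2.2.1] false OR true = true
[1.1.2.2.2] NOT true = false
[1.1.2.2] false OR false = false
[1.1.2.3] false AND false AND true = false
[1.1.2] false OR false OR false = false
[1.1] true AND false = false
[1] NOT false = true
[root] NOT true = false
Overall: false → blocked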